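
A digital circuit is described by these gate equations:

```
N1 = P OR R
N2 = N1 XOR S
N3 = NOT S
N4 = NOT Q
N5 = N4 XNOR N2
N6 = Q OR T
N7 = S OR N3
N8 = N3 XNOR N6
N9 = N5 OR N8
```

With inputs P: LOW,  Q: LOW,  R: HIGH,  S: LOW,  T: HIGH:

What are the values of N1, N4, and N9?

N1 = HIGH, N4 = HIGH, N9 = HIGH

N1 = P OR R = LOW OR HIGH = HIGH
N2 = N1 XOR S = HIGH XOR LOW = HIGH
N3 = NOT S = NOT LOW = HIGH
N4 = NOT Q = NOT LOW = HIGH
N5 = N4 XNOR N2 = HIGH XNOR HIGH = HIGH
N6 = Q OR T = LOW OR HIGH = HIGH
N8 = N3 XNOR N6 = HIGH XNOR HIGH = HIGH
N9 = N5 OR N8 = HIGH OR HIGH = HIGH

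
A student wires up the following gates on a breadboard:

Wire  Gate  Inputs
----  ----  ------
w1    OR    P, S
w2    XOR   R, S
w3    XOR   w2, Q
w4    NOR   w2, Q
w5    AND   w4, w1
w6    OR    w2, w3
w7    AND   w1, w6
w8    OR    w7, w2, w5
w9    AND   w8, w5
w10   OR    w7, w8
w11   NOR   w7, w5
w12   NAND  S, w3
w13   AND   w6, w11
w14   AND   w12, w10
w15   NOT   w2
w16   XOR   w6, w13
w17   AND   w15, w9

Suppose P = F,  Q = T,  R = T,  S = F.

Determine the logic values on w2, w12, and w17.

w2 = T; w12 = T; w17 = F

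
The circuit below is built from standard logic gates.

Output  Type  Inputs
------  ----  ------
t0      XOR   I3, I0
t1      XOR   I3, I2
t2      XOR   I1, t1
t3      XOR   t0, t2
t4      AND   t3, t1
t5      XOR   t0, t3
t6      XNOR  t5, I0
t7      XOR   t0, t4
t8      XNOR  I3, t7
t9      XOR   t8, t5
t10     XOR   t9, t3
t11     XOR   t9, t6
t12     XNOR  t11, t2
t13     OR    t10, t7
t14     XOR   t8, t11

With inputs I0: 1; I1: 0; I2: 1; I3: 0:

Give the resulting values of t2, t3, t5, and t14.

t2 = 1, t3 = 0, t5 = 1, t14 = 0

t0 = I3 XOR I0 = 0 XOR 1 = 1
t1 = I3 XOR I2 = 0 XOR 1 = 1
t2 = I1 XOR t1 = 0 XOR 1 = 1
t3 = t0 XOR t2 = 1 XOR 1 = 0
t4 = t3 AND t1 = 0 AND 1 = 0
t5 = t0 XOR t3 = 1 XOR 0 = 1
t6 = t5 XNOR I0 = 1 XNOR 1 = 1
t7 = t0 XOR t4 = 1 XOR 0 = 1
t8 = I3 XNOR t7 = 0 XNOR 1 = 0
t9 = t8 XOR t5 = 0 XOR 1 = 1
t11 = t9 XOR t6 = 1 XOR 1 = 0
t14 = t8 XOR t11 = 0 XOR 0 = 0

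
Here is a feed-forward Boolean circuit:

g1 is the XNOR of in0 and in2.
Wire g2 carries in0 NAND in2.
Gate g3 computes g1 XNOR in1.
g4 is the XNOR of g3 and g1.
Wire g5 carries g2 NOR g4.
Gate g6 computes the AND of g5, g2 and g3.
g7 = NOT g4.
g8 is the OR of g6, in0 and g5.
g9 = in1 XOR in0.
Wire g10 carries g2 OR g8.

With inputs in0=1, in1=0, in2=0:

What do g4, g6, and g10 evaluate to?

g1 = in0 XNOR in2 = 1 XNOR 0 = 0
g2 = in0 NAND in2 = 1 NAND 0 = 1
g3 = g1 XNOR in1 = 0 XNOR 0 = 1
g4 = g3 XNOR g1 = 1 XNOR 0 = 0
g5 = g2 NOR g4 = 1 NOR 0 = 0
g6 = g5 AND g2 AND g3 = 0 AND 1 AND 1 = 0
g8 = g6 OR in0 OR g5 = 0 OR 1 OR 0 = 1
g10 = g2 OR g8 = 1 OR 1 = 1

g4 = 0, g6 = 0, g10 = 1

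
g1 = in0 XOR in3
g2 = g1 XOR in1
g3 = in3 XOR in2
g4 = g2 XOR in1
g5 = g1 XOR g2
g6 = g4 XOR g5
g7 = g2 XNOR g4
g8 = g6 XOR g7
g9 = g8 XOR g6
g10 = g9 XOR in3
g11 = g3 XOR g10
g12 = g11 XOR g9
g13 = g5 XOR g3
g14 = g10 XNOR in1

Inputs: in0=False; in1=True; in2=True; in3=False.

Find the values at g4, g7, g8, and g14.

g1 = in0 XOR in3 = False XOR False = False
g2 = g1 XOR in1 = False XOR True = True
g4 = g2 XOR in1 = True XOR True = False
g5 = g1 XOR g2 = False XOR True = True
g6 = g4 XOR g5 = False XOR True = True
g7 = g2 XNOR g4 = True XNOR False = False
g8 = g6 XOR g7 = True XOR False = True
g9 = g8 XOR g6 = True XOR True = False
g10 = g9 XOR in3 = False XOR False = False
g14 = g10 XNOR in1 = False XNOR True = False

g4 = False  g7 = False  g8 = True  g14 = False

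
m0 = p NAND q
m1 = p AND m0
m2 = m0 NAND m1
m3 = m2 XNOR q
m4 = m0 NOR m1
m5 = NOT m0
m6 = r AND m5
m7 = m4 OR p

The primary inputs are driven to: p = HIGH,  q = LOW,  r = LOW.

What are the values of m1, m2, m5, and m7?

m0 = p NAND q = HIGH NAND LOW = HIGH
m1 = p AND m0 = HIGH AND HIGH = HIGH
m2 = m0 NAND m1 = HIGH NAND HIGH = LOW
m4 = m0 NOR m1 = HIGH NOR HIGH = LOW
m5 = NOT m0 = NOT HIGH = LOW
m7 = m4 OR p = LOW OR HIGH = HIGH

m1 = HIGH, m2 = LOW, m5 = LOW, m7 = HIGH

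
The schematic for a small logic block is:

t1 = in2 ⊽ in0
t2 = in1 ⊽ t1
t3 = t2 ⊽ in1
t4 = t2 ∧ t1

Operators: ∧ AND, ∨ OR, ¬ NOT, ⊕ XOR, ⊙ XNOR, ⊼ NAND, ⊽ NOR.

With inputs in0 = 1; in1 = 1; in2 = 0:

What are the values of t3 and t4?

t3 = 0, t4 = 0

t1 = in2 NOR in0 = 0 NOR 1 = 0
t2 = in1 NOR t1 = 1 NOR 0 = 0
t3 = t2 NOR in1 = 0 NOR 1 = 0
t4 = t2 AND t1 = 0 AND 0 = 0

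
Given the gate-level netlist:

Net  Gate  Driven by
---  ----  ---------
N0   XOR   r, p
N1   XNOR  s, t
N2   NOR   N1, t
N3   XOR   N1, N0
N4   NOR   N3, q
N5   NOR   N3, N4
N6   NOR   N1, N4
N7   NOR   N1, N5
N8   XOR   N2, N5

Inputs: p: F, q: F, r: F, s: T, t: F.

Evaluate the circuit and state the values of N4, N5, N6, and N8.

N4 = T; N5 = F; N6 = F; N8 = T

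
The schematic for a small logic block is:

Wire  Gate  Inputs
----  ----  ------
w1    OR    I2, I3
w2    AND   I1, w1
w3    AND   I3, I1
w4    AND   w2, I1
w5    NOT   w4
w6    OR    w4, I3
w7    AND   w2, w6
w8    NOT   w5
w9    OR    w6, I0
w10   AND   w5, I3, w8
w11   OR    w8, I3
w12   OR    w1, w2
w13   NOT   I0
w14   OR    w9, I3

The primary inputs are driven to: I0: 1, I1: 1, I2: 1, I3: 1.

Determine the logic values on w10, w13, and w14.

w1 = I2 OR I3 = 1 OR 1 = 1
w2 = I1 AND w1 = 1 AND 1 = 1
w4 = w2 AND I1 = 1 AND 1 = 1
w5 = NOT w4 = NOT 1 = 0
w6 = w4 OR I3 = 1 OR 1 = 1
w8 = NOT w5 = NOT 0 = 1
w9 = w6 OR I0 = 1 OR 1 = 1
w10 = w5 AND I3 AND w8 = 0 AND 1 AND 1 = 0
w13 = NOT I0 = NOT 1 = 0
w14 = w9 OR I3 = 1 OR 1 = 1

w10 = 0; w13 = 0; w14 = 1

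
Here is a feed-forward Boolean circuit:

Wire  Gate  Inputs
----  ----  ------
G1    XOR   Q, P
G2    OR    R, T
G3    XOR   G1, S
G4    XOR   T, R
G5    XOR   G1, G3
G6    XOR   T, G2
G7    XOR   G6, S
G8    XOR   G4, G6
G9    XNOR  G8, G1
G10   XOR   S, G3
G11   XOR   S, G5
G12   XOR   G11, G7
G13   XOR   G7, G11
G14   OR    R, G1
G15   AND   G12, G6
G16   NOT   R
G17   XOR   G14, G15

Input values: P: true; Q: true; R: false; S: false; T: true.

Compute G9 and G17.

G9 = false, G17 = false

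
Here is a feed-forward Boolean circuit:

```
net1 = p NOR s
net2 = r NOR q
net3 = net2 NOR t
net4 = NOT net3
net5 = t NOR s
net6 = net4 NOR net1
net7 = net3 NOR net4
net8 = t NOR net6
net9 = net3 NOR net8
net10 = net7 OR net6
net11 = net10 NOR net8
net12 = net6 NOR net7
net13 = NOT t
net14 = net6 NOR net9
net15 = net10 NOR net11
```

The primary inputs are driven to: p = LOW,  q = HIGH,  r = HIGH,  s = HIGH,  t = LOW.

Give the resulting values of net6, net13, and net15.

net1 = p NOR s = LOW NOR HIGH = LOW
net2 = r NOR q = HIGH NOR HIGH = LOW
net3 = net2 NOR t = LOW NOR LOW = HIGH
net4 = NOT net3 = NOT HIGH = LOW
net6 = net4 NOR net1 = LOW NOR LOW = HIGH
net7 = net3 NOR net4 = HIGH NOR LOW = LOW
net8 = t NOR net6 = LOW NOR HIGH = LOW
net10 = net7 OR net6 = LOW OR HIGH = HIGH
net11 = net10 NOR net8 = HIGH NOR LOW = LOW
net13 = NOT t = NOT LOW = HIGH
net15 = net10 NOR net11 = HIGH NOR LOW = LOW

net6 = HIGH  net13 = HIGH  net15 = LOW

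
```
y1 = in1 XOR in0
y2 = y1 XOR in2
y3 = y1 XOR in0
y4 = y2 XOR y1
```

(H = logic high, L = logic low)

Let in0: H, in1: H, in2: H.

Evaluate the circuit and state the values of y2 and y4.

y1 = in1 XOR in0 = H XOR H = L
y2 = y1 XOR in2 = L XOR H = H
y4 = y2 XOR y1 = H XOR L = H

y2 = H, y4 = H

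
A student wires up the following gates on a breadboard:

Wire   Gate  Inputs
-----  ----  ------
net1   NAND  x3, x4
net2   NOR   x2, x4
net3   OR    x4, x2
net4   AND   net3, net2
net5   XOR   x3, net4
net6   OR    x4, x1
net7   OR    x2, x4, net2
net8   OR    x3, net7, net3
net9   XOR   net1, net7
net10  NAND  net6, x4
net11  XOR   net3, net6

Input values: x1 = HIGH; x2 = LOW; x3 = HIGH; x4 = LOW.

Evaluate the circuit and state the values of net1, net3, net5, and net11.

net1 = x3 NAND x4 = HIGH NAND LOW = HIGH
net2 = x2 NOR x4 = LOW NOR LOW = HIGH
net3 = x4 OR x2 = LOW OR LOW = LOW
net4 = net3 AND net2 = LOW AND HIGH = LOW
net5 = x3 XOR net4 = HIGH XOR LOW = HIGH
net6 = x4 OR x1 = LOW OR HIGH = HIGH
net11 = net3 XOR net6 = LOW XOR HIGH = HIGH

net1 = HIGH; net3 = LOW; net5 = HIGH; net11 = HIGH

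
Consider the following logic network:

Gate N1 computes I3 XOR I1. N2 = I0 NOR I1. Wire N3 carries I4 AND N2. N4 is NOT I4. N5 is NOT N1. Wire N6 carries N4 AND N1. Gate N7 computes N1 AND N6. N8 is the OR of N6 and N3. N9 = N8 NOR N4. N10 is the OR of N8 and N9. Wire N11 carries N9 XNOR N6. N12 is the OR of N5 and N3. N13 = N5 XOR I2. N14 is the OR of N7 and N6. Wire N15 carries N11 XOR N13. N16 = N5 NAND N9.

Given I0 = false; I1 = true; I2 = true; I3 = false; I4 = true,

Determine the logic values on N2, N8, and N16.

N2 = false  N8 = false  N16 = true

N1 = I3 XOR I1 = false XOR true = true
N2 = I0 NOR I1 = false NOR true = false
N3 = I4 AND N2 = true AND false = false
N4 = NOT I4 = NOT true = false
N5 = NOT N1 = NOT true = false
N6 = N4 AND N1 = false AND true = false
N8 = N6 OR N3 = false OR false = false
N9 = N8 NOR N4 = false NOR false = true
N16 = N5 NAND N9 = false NAND true = true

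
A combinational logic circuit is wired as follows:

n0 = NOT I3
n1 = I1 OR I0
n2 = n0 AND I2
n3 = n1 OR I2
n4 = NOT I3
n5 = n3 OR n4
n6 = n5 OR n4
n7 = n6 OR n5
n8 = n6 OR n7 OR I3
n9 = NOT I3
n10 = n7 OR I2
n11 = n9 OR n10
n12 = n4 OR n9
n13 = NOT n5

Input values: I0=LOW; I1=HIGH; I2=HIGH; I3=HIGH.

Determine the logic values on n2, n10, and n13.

n2 = LOW  n10 = HIGH  n13 = LOW

n0 = NOT I3 = NOT HIGH = LOW
n1 = I1 OR I0 = HIGH OR LOW = HIGH
n2 = n0 AND I2 = LOW AND HIGH = LOW
n3 = n1 OR I2 = HIGH OR HIGH = HIGH
n4 = NOT I3 = NOT HIGH = LOW
n5 = n3 OR n4 = HIGH OR LOW = HIGH
n6 = n5 OR n4 = HIGH OR LOW = HIGH
n7 = n6 OR n5 = HIGH OR HIGH = HIGH
n10 = n7 OR I2 = HIGH OR HIGH = HIGH
n13 = NOT n5 = NOT HIGH = LOW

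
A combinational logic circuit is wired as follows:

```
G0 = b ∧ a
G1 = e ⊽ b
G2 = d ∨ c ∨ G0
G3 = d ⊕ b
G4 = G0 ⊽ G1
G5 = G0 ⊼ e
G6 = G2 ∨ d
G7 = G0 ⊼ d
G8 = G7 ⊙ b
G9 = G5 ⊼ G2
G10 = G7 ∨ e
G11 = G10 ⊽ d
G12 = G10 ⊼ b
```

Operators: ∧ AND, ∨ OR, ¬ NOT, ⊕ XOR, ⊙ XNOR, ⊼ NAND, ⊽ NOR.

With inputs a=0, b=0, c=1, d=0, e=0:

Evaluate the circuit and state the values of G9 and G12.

G0 = b AND a = 0 AND 0 = 0
G2 = d OR c OR G0 = 0 OR 1 OR 0 = 1
G5 = G0 NAND e = 0 NAND 0 = 1
G7 = G0 NAND d = 0 NAND 0 = 1
G9 = G5 NAND G2 = 1 NAND 1 = 0
G10 = G7 OR e = 1 OR 0 = 1
G12 = G10 NAND b = 1 NAND 0 = 1

G9 = 0, G12 = 1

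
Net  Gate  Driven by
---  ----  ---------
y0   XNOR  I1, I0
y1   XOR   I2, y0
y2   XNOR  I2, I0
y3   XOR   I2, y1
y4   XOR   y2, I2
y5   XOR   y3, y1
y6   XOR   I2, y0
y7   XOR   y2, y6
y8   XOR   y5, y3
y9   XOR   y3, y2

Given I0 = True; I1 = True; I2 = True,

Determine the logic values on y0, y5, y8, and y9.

y0 = True  y5 = True  y8 = False  y9 = False

y0 = I1 XNOR I0 = True XNOR True = True
y1 = I2 XOR y0 = True XOR True = False
y2 = I2 XNOR I0 = True XNOR True = True
y3 = I2 XOR y1 = True XOR False = True
y5 = y3 XOR y1 = True XOR False = True
y8 = y5 XOR y3 = True XOR True = False
y9 = y3 XOR y2 = True XOR True = False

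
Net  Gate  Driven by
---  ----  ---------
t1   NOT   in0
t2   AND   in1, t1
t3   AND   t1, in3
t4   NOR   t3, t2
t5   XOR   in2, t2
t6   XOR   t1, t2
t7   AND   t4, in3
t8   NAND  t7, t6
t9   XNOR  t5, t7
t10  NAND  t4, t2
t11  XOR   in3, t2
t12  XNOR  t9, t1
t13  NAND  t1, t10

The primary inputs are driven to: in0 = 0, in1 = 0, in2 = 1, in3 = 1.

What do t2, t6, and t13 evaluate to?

t2 = 0, t6 = 1, t13 = 0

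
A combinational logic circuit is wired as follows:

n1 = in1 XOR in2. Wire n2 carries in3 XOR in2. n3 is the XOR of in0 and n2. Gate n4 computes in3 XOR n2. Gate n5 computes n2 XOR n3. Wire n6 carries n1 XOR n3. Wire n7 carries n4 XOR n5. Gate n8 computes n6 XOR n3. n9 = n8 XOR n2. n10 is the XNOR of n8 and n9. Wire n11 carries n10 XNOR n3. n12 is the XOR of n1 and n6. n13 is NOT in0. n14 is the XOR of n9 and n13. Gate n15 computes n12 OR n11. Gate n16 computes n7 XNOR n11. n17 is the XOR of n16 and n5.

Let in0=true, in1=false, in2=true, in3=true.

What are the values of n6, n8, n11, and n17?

n6 = false; n8 = true; n11 = true; n17 = true

n1 = in1 XOR in2 = false XOR true = true
n2 = in3 XOR in2 = true XOR true = false
n3 = in0 XOR n2 = true XOR false = true
n4 = in3 XOR n2 = true XOR false = true
n5 = n2 XOR n3 = false XOR true = true
n6 = n1 XOR n3 = true XOR true = false
n7 = n4 XOR n5 = true XOR true = false
n8 = n6 XOR n3 = false XOR true = true
n9 = n8 XOR n2 = true XOR false = true
n10 = n8 XNOR n9 = true XNOR true = true
n11 = n10 XNOR n3 = true XNOR true = true
n16 = n7 XNOR n11 = false XNOR true = false
n17 = n16 XOR n5 = false XOR true = true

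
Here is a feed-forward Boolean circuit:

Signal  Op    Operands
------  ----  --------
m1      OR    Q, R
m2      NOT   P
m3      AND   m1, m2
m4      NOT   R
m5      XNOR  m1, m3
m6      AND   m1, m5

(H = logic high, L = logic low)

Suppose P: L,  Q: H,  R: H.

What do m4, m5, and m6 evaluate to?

m1 = Q OR R = H OR H = H
m2 = NOT P = NOT L = H
m3 = m1 AND m2 = H AND H = H
m4 = NOT R = NOT H = L
m5 = m1 XNOR m3 = H XNOR H = H
m6 = m1 AND m5 = H AND H = H

m4 = L; m5 = H; m6 = H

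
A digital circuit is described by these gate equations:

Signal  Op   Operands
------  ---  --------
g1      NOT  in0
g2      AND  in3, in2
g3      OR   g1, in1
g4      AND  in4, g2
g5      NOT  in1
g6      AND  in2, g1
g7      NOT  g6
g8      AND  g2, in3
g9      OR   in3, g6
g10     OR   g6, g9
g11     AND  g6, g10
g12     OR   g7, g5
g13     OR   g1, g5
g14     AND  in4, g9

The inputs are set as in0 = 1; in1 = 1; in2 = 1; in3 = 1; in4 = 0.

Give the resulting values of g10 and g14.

g10 = 1, g14 = 0

g1 = NOT in0 = NOT 1 = 0
g6 = in2 AND g1 = 1 AND 0 = 0
g9 = in3 OR g6 = 1 OR 0 = 1
g10 = g6 OR g9 = 0 OR 1 = 1
g14 = in4 AND g9 = 0 AND 1 = 0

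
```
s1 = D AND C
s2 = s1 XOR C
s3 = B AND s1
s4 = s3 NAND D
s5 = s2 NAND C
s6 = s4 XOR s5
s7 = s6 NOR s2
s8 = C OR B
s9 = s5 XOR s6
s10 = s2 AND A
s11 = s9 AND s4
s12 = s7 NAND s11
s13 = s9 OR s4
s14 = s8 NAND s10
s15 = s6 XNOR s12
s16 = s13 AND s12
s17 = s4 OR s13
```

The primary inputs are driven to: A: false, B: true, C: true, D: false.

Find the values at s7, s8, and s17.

s7 = false  s8 = true  s17 = true

s1 = D AND C = false AND true = false
s2 = s1 XOR C = false XOR true = true
s3 = B AND s1 = true AND false = false
s4 = s3 NAND D = false NAND false = true
s5 = s2 NAND C = true NAND true = false
s6 = s4 XOR s5 = true XOR false = true
s7 = s6 NOR s2 = true NOR true = false
s8 = C OR B = true OR true = true
s9 = s5 XOR s6 = false XOR true = true
s13 = s9 OR s4 = true OR true = true
s17 = s4 OR s13 = true OR true = true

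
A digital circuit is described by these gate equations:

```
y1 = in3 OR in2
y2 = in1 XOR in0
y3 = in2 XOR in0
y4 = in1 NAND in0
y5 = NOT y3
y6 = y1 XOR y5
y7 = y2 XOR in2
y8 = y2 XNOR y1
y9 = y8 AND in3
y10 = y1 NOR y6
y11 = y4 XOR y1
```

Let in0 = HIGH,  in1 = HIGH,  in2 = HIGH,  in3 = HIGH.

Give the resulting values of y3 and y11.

y1 = in3 OR in2 = HIGH OR HIGH = HIGH
y3 = in2 XOR in0 = HIGH XOR HIGH = LOW
y4 = in1 NAND in0 = HIGH NAND HIGH = LOW
y11 = y4 XOR y1 = LOW XOR HIGH = HIGH

y3 = LOW; y11 = HIGH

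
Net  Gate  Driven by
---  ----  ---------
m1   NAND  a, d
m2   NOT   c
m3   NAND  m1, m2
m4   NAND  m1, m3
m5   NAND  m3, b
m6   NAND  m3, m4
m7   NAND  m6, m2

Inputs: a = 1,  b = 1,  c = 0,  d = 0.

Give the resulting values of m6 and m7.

m1 = a NAND d = 1 NAND 0 = 1
m2 = NOT c = NOT 0 = 1
m3 = m1 NAND m2 = 1 NAND 1 = 0
m4 = m1 NAND m3 = 1 NAND 0 = 1
m6 = m3 NAND m4 = 0 NAND 1 = 1
m7 = m6 NAND m2 = 1 NAND 1 = 0

m6 = 1, m7 = 0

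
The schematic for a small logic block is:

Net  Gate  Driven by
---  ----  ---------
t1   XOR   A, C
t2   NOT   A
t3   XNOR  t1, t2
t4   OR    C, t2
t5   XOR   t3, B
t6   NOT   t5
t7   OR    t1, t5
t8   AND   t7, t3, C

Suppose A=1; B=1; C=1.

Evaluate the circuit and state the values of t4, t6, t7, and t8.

t1 = A XOR C = 1 XOR 1 = 0
t2 = NOT A = NOT 1 = 0
t3 = t1 XNOR t2 = 0 XNOR 0 = 1
t4 = C OR t2 = 1 OR 0 = 1
t5 = t3 XOR B = 1 XOR 1 = 0
t6 = NOT t5 = NOT 0 = 1
t7 = t1 OR t5 = 0 OR 0 = 0
t8 = t7 AND t3 AND C = 0 AND 1 AND 1 = 0

t4 = 1, t6 = 1, t7 = 0, t8 = 0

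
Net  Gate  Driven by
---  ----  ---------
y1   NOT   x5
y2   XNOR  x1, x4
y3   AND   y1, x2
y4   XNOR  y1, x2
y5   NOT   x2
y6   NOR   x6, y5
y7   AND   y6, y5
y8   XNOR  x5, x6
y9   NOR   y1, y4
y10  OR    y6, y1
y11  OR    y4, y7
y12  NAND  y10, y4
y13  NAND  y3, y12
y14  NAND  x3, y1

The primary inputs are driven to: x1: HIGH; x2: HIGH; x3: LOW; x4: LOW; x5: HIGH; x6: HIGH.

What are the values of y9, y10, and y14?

y1 = NOT x5 = NOT HIGH = LOW
y4 = y1 XNOR x2 = LOW XNOR HIGH = LOW
y5 = NOT x2 = NOT HIGH = LOW
y6 = x6 NOR y5 = HIGH NOR LOW = LOW
y9 = y1 NOR y4 = LOW NOR LOW = HIGH
y10 = y6 OR y1 = LOW OR LOW = LOW
y14 = x3 NAND y1 = LOW NAND LOW = HIGH

y9 = HIGH, y10 = LOW, y14 = HIGH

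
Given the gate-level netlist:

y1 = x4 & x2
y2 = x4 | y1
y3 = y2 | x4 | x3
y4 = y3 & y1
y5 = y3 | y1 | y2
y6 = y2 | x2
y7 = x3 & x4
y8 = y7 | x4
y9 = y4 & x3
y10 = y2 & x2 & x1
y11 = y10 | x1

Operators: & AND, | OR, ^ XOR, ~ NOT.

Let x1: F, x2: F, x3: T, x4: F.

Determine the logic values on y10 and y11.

y1 = x4 AND x2 = F AND F = F
y2 = x4 OR y1 = F OR F = F
y10 = y2 AND x2 AND x1 = F AND F AND F = F
y11 = y10 OR x1 = F OR F = F

y10 = F, y11 = F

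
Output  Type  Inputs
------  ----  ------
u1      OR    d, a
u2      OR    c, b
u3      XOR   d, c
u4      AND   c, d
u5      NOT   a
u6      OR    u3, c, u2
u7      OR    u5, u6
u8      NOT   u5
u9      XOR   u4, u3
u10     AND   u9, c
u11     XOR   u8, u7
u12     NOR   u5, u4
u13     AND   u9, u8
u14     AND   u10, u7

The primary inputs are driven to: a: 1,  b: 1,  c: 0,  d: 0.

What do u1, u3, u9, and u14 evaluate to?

u1 = d OR a = 0 OR 1 = 1
u2 = c OR b = 0 OR 1 = 1
u3 = d XOR c = 0 XOR 0 = 0
u4 = c AND d = 0 AND 0 = 0
u5 = NOT a = NOT 1 = 0
u6 = u3 OR c OR u2 = 0 OR 0 OR 1 = 1
u7 = u5 OR u6 = 0 OR 1 = 1
u9 = u4 XOR u3 = 0 XOR 0 = 0
u10 = u9 AND c = 0 AND 0 = 0
u14 = u10 AND u7 = 0 AND 1 = 0

u1 = 1; u3 = 0; u9 = 0; u14 = 0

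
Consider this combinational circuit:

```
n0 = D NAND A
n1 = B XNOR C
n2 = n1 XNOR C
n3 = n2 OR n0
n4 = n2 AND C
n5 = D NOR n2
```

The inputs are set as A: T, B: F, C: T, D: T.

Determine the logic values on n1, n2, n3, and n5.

n1 = F, n2 = F, n3 = F, n5 = F

n0 = D NAND A = T NAND T = F
n1 = B XNOR C = F XNOR T = F
n2 = n1 XNOR C = F XNOR T = F
n3 = n2 OR n0 = F OR F = F
n5 = D NOR n2 = T NOR F = F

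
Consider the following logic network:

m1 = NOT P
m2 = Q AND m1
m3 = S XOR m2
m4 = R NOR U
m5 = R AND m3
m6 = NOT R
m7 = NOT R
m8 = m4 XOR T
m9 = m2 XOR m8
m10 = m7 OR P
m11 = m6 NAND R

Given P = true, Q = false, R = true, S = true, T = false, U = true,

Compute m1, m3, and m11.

m1 = false, m3 = true, m11 = true

m1 = NOT P = NOT true = false
m2 = Q AND m1 = false AND false = false
m3 = S XOR m2 = true XOR false = true
m6 = NOT R = NOT true = false
m11 = m6 NAND R = false NAND true = true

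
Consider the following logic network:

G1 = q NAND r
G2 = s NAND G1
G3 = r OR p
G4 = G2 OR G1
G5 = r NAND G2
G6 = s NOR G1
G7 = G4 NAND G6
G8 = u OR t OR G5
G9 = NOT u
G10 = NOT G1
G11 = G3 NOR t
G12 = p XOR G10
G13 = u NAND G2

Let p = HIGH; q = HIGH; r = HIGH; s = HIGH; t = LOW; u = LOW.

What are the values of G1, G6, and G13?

G1 = LOW  G6 = LOW  G13 = HIGH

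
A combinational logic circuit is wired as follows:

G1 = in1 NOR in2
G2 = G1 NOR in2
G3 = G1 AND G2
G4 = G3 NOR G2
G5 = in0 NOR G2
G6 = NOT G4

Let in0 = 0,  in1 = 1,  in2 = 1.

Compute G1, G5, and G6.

G1 = in1 NOR in2 = 1 NOR 1 = 0
G2 = G1 NOR in2 = 0 NOR 1 = 0
G3 = G1 AND G2 = 0 AND 0 = 0
G4 = G3 NOR G2 = 0 NOR 0 = 1
G5 = in0 NOR G2 = 0 NOR 0 = 1
G6 = NOT G4 = NOT 1 = 0

G1 = 0; G5 = 1; G6 = 0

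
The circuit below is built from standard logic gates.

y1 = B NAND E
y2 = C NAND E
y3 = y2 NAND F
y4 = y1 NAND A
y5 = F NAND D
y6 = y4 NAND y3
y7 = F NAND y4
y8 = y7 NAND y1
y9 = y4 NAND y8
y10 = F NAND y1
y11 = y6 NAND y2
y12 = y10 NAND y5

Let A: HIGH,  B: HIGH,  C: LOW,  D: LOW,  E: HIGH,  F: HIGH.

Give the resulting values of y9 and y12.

y9 = LOW, y12 = LOW

y1 = B NAND E = HIGH NAND HIGH = LOW
y4 = y1 NAND A = LOW NAND HIGH = HIGH
y5 = F NAND D = HIGH NAND LOW = HIGH
y7 = F NAND y4 = HIGH NAND HIGH = LOW
y8 = y7 NAND y1 = LOW NAND LOW = HIGH
y9 = y4 NAND y8 = HIGH NAND HIGH = LOW
y10 = F NAND y1 = HIGH NAND LOW = HIGH
y12 = y10 NAND y5 = HIGH NAND HIGH = LOW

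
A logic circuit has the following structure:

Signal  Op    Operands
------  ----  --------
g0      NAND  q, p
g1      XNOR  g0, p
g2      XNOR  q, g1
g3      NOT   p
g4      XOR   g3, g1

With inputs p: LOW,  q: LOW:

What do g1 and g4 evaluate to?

g1 = LOW, g4 = HIGH

g0 = q NAND p = LOW NAND LOW = HIGH
g1 = g0 XNOR p = HIGH XNOR LOW = LOW
g3 = NOT p = NOT LOW = HIGH
g4 = g3 XOR g1 = HIGH XOR LOW = HIGH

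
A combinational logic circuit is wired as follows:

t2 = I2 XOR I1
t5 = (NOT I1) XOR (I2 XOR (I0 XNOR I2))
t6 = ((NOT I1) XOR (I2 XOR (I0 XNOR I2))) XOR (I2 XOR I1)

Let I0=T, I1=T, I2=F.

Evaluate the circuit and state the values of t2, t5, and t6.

t2 = F XOR T = T
t5 = (NOT T) XOR (F XOR (T XNOR F)) = F
t6 = ((NOT T) XOR (F XOR (T XNOR F))) XOR (F XOR T) = T

t2 = T, t5 = F, t6 = T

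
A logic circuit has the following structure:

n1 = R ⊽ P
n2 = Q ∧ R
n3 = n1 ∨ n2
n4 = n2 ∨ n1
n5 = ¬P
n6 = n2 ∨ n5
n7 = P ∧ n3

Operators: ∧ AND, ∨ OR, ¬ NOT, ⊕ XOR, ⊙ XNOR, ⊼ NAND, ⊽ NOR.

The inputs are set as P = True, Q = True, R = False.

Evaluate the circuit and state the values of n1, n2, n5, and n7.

n1 = False  n2 = False  n5 = False  n7 = False

n1 = R NOR P = False NOR True = False
n2 = Q AND R = True AND False = False
n3 = n1 OR n2 = False OR False = False
n5 = NOT P = NOT True = False
n7 = P AND n3 = True AND False = False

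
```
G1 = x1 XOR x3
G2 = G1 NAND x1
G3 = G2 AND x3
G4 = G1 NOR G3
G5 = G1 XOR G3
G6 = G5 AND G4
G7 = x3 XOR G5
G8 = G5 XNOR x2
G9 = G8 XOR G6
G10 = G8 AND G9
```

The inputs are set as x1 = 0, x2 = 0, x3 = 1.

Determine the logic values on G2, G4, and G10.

G2 = 1; G4 = 0; G10 = 1

G1 = x1 XOR x3 = 0 XOR 1 = 1
G2 = G1 NAND x1 = 1 NAND 0 = 1
G3 = G2 AND x3 = 1 AND 1 = 1
G4 = G1 NOR G3 = 1 NOR 1 = 0
G5 = G1 XOR G3 = 1 XOR 1 = 0
G6 = G5 AND G4 = 0 AND 0 = 0
G8 = G5 XNOR x2 = 0 XNOR 0 = 1
G9 = G8 XOR G6 = 1 XOR 0 = 1
G10 = G8 AND G9 = 1 AND 1 = 1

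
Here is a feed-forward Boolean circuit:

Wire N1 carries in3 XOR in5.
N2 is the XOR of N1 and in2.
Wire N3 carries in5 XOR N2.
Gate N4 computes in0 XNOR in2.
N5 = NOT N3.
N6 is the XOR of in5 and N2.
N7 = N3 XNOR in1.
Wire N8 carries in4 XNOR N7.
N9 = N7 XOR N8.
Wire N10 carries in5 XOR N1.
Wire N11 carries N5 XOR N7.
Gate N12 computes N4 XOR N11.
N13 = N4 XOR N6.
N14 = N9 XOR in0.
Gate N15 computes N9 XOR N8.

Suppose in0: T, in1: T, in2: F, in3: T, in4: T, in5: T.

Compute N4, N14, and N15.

N1 = in3 XOR in5 = T XOR T = F
N2 = N1 XOR in2 = F XOR F = F
N3 = in5 XOR N2 = T XOR F = T
N4 = in0 XNOR in2 = T XNOR F = F
N7 = N3 XNOR in1 = T XNOR T = T
N8 = in4 XNOR N7 = T XNOR T = T
N9 = N7 XOR N8 = T XOR T = F
N14 = N9 XOR in0 = F XOR T = T
N15 = N9 XOR N8 = F XOR T = T

N4 = F, N14 = T, N15 = T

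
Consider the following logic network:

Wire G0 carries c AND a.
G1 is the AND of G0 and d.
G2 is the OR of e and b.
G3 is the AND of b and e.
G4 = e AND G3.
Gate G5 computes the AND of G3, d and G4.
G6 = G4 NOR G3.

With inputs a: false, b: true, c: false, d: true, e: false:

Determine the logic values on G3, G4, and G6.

G3 = b AND e = true AND false = false
G4 = e AND G3 = false AND false = false
G6 = G4 NOR G3 = false NOR false = true

G3 = false, G4 = false, G6 = true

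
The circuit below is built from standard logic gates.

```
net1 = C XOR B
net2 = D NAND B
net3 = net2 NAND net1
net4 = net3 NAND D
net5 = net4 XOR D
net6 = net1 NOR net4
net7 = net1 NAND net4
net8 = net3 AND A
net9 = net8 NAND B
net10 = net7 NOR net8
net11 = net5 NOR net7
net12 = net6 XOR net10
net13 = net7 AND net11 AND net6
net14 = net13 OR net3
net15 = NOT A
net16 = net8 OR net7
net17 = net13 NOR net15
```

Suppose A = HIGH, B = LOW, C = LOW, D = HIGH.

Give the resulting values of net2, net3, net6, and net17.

net2 = HIGH  net3 = HIGH  net6 = HIGH  net17 = HIGH

net1 = C XOR B = LOW XOR LOW = LOW
net2 = D NAND B = HIGH NAND LOW = HIGH
net3 = net2 NAND net1 = HIGH NAND LOW = HIGH
net4 = net3 NAND D = HIGH NAND HIGH = LOW
net5 = net4 XOR D = LOW XOR HIGH = HIGH
net6 = net1 NOR net4 = LOW NOR LOW = HIGH
net7 = net1 NAND net4 = LOW NAND LOW = HIGH
net11 = net5 NOR net7 = HIGH NOR HIGH = LOW
net13 = net7 AND net11 AND net6 = HIGH AND LOW AND HIGH = LOW
net15 = NOT A = NOT HIGH = LOW
net17 = net13 NOR net15 = LOW NOR LOW = HIGH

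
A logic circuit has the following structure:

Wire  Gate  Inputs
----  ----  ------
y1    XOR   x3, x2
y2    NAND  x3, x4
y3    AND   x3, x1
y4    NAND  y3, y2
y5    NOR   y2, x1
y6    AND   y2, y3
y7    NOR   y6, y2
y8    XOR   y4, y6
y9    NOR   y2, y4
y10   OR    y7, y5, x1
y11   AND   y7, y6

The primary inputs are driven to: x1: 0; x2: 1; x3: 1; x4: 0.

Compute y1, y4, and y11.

y1 = 0; y4 = 1; y11 = 0

y1 = x3 XOR x2 = 1 XOR 1 = 0
y2 = x3 NAND x4 = 1 NAND 0 = 1
y3 = x3 AND x1 = 1 AND 0 = 0
y4 = y3 NAND y2 = 0 NAND 1 = 1
y6 = y2 AND y3 = 1 AND 0 = 0
y7 = y6 NOR y2 = 0 NOR 1 = 0
y11 = y7 AND y6 = 0 AND 0 = 0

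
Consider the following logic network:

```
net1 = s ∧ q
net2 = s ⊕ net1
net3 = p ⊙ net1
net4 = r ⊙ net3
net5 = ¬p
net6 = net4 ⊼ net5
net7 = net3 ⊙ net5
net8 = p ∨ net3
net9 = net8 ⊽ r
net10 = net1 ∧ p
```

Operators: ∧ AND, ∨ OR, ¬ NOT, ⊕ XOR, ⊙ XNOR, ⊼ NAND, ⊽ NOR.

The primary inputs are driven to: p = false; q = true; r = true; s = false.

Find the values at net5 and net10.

net5 = true, net10 = false

net1 = s AND q = false AND true = false
net5 = NOT p = NOT false = true
net10 = net1 AND p = false AND false = false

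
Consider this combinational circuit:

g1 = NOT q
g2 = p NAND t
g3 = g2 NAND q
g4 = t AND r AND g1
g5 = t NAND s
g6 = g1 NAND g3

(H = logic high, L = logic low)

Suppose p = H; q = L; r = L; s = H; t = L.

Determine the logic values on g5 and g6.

g1 = NOT q = NOT L = H
g2 = p NAND t = H NAND L = H
g3 = g2 NAND q = H NAND L = H
g5 = t NAND s = L NAND H = H
g6 = g1 NAND g3 = H NAND H = L

g5 = H, g6 = L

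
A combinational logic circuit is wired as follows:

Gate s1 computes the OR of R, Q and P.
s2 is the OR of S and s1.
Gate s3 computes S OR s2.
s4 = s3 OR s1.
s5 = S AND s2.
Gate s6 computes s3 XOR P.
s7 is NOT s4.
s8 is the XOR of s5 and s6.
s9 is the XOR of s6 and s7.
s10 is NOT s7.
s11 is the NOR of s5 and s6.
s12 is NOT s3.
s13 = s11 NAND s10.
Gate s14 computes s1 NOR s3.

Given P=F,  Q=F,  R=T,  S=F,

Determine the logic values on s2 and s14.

s1 = R OR Q OR P = T OR F OR F = T
s2 = S OR s1 = F OR T = T
s3 = S OR s2 = F OR T = T
s14 = s1 NOR s3 = T NOR T = F

s2 = T; s14 = F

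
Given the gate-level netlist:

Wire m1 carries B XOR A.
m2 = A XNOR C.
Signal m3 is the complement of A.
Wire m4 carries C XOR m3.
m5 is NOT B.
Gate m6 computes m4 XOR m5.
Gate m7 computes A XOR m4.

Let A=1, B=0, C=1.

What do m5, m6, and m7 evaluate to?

m3 = NOT A = NOT 1 = 0
m4 = C XOR m3 = 1 XOR 0 = 1
m5 = NOT B = NOT 0 = 1
m6 = m4 XOR m5 = 1 XOR 1 = 0
m7 = A XOR m4 = 1 XOR 1 = 0

m5 = 1, m6 = 0, m7 = 0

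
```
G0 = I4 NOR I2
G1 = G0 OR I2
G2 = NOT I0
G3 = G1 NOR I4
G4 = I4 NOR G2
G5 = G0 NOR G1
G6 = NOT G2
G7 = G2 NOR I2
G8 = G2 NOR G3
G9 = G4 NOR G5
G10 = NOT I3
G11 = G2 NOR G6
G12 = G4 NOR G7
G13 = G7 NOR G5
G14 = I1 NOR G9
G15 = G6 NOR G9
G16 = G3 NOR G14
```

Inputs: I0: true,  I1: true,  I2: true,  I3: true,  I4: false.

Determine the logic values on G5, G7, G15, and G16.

G5 = false, G7 = false, G15 = false, G16 = true

G0 = I4 NOR I2 = false NOR true = false
G1 = G0 OR I2 = false OR true = true
G2 = NOT I0 = NOT true = false
G3 = G1 NOR I4 = true NOR false = false
G4 = I4 NOR G2 = false NOR false = true
G5 = G0 NOR G1 = false NOR true = false
G6 = NOT G2 = NOT false = true
G7 = G2 NOR I2 = false NOR true = false
G9 = G4 NOR G5 = true NOR false = false
G14 = I1 NOR G9 = true NOR false = false
G15 = G6 NOR G9 = true NOR false = false
G16 = G3 NOR G14 = false NOR false = true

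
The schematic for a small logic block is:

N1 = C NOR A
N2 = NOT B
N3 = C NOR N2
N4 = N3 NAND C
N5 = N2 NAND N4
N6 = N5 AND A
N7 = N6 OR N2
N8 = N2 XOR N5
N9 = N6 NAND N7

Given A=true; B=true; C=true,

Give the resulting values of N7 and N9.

N2 = NOT B = NOT true = false
N3 = C NOR N2 = true NOR false = false
N4 = N3 NAND C = false NAND true = true
N5 = N2 NAND N4 = false NAND true = true
N6 = N5 AND A = true AND true = true
N7 = N6 OR N2 = true OR false = true
N9 = N6 NAND N7 = true NAND true = false

N7 = true, N9 = false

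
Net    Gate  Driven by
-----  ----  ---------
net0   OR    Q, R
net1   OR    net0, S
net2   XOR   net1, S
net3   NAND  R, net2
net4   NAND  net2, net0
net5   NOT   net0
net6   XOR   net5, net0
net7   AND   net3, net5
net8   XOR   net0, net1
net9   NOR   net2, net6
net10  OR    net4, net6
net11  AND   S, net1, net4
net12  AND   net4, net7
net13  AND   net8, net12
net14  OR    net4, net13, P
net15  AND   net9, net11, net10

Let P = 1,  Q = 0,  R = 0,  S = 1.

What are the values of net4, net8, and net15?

net4 = 1, net8 = 1, net15 = 0

net0 = Q OR R = 0 OR 0 = 0
net1 = net0 OR S = 0 OR 1 = 1
net2 = net1 XOR S = 1 XOR 1 = 0
net4 = net2 NAND net0 = 0 NAND 0 = 1
net5 = NOT net0 = NOT 0 = 1
net6 = net5 XOR net0 = 1 XOR 0 = 1
net8 = net0 XOR net1 = 0 XOR 1 = 1
net9 = net2 NOR net6 = 0 NOR 1 = 0
net10 = net4 OR net6 = 1 OR 1 = 1
net11 = S AND net1 AND net4 = 1 AND 1 AND 1 = 1
net15 = net9 AND net11 AND net10 = 0 AND 1 AND 1 = 0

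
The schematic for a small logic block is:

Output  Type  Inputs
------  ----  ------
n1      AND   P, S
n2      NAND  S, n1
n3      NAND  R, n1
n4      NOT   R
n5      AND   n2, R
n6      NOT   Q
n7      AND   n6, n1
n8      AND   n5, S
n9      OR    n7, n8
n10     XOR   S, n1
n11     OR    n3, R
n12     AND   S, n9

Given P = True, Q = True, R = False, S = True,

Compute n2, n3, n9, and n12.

n1 = P AND S = True AND True = True
n2 = S NAND n1 = True NAND True = False
n3 = R NAND n1 = False NAND True = True
n5 = n2 AND R = False AND False = False
n6 = NOT Q = NOT True = False
n7 = n6 AND n1 = False AND True = False
n8 = n5 AND S = False AND True = False
n9 = n7 OR n8 = False OR False = False
n12 = S AND n9 = True AND False = False

n2 = False; n3 = True; n9 = False; n12 = False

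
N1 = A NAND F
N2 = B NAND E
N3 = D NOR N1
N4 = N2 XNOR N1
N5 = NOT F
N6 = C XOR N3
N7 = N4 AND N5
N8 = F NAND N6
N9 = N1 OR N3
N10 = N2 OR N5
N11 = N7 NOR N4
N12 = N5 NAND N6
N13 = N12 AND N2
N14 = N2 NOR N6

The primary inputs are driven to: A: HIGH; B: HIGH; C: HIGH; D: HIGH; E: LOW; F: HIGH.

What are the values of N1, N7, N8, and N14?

N1 = LOW, N7 = LOW, N8 = LOW, N14 = LOW

N1 = A NAND F = HIGH NAND HIGH = LOW
N2 = B NAND E = HIGH NAND LOW = HIGH
N3 = D NOR N1 = HIGH NOR LOW = LOW
N4 = N2 XNOR N1 = HIGH XNOR LOW = LOW
N5 = NOT F = NOT HIGH = LOW
N6 = C XOR N3 = HIGH XOR LOW = HIGH
N7 = N4 AND N5 = LOW AND LOW = LOW
N8 = F NAND N6 = HIGH NAND HIGH = LOW
N14 = N2 NOR N6 = HIGH NOR HIGH = LOW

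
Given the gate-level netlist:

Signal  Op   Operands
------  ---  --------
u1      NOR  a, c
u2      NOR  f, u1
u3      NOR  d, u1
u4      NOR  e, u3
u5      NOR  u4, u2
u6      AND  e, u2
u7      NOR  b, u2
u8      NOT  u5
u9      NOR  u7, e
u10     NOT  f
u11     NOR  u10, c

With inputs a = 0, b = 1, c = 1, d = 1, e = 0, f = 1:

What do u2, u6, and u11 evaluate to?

u1 = a NOR c = 0 NOR 1 = 0
u2 = f NOR u1 = 1 NOR 0 = 0
u6 = e AND u2 = 0 AND 0 = 0
u10 = NOT f = NOT 1 = 0
u11 = u10 NOR c = 0 NOR 1 = 0

u2 = 0  u6 = 0  u11 = 0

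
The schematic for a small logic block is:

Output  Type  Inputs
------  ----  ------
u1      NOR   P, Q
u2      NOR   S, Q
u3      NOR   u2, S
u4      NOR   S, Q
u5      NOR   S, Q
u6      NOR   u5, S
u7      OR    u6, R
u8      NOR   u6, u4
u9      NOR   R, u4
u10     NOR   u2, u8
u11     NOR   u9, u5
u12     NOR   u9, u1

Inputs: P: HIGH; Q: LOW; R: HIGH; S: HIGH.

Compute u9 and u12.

u1 = P NOR Q = HIGH NOR LOW = LOW
u4 = S NOR Q = HIGH NOR LOW = LOW
u9 = R NOR u4 = HIGH NOR LOW = LOW
u12 = u9 NOR u1 = LOW NOR LOW = HIGH

u9 = LOW; u12 = HIGH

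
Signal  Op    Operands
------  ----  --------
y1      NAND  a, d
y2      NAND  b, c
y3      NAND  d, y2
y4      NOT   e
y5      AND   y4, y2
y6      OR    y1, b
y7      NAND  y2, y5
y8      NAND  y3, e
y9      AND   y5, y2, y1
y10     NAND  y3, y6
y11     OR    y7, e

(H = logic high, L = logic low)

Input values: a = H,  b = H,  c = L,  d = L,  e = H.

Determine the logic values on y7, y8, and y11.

y2 = b NAND c = H NAND L = H
y3 = d NAND y2 = L NAND H = H
y4 = NOT e = NOT H = L
y5 = y4 AND y2 = L AND H = L
y7 = y2 NAND y5 = H NAND L = H
y8 = y3 NAND e = H NAND H = L
y11 = y7 OR e = H OR H = H

y7 = H; y8 = L; y11 = H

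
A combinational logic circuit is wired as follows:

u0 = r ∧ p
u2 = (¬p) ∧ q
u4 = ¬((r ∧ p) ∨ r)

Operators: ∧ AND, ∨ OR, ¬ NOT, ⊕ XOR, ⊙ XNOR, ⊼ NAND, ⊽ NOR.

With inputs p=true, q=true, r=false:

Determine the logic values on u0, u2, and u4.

u0 = false ∧ true = false
u2 = (¬true) ∧ true = false
u4 = ¬((false ∧ true) ∨ false) = true

u0 = false, u2 = false, u4 = true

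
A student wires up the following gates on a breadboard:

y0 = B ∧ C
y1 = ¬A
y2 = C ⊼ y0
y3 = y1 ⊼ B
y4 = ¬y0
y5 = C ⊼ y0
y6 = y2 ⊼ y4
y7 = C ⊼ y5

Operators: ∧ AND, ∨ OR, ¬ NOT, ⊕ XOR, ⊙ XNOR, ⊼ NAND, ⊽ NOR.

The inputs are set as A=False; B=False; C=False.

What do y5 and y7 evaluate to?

y5 = True; y7 = True

y0 = B AND C = False AND False = False
y5 = C NAND y0 = False NAND False = True
y7 = C NAND y5 = False NAND True = True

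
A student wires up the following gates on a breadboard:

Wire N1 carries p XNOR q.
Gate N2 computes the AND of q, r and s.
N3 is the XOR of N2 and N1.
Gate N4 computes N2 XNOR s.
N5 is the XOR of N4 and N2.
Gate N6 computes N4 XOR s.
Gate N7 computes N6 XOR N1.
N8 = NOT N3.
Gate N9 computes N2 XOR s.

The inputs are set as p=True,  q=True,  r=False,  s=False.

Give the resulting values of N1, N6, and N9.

N1 = p XNOR q = True XNOR True = True
N2 = q AND r AND s = True AND False AND False = False
N4 = N2 XNOR s = False XNOR False = True
N6 = N4 XOR s = True XOR False = True
N9 = N2 XOR s = False XOR False = False

N1 = True, N6 = True, N9 = False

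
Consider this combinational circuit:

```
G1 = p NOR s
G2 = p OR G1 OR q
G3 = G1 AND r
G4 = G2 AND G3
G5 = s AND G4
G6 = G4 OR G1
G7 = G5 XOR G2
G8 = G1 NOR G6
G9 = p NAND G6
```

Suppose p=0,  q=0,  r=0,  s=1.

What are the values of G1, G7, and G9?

G1 = 0  G7 = 0  G9 = 1

G1 = p NOR s = 0 NOR 1 = 0
G2 = p OR G1 OR q = 0 OR 0 OR 0 = 0
G3 = G1 AND r = 0 AND 0 = 0
G4 = G2 AND G3 = 0 AND 0 = 0
G5 = s AND G4 = 1 AND 0 = 0
G6 = G4 OR G1 = 0 OR 0 = 0
G7 = G5 XOR G2 = 0 XOR 0 = 0
G9 = p NAND G6 = 0 NAND 0 = 1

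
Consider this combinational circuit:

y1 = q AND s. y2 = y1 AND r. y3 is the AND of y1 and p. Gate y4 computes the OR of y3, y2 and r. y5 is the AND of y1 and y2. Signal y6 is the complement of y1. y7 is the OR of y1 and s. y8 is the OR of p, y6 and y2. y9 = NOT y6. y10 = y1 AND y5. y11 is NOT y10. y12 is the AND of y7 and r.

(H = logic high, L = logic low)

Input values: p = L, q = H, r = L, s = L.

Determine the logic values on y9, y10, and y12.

y1 = q AND s = H AND L = L
y2 = y1 AND r = L AND L = L
y5 = y1 AND y2 = L AND L = L
y6 = NOT y1 = NOT L = H
y7 = y1 OR s = L OR L = L
y9 = NOT y6 = NOT H = L
y10 = y1 AND y5 = L AND L = L
y12 = y7 AND r = L AND L = L

y9 = L, y10 = L, y12 = L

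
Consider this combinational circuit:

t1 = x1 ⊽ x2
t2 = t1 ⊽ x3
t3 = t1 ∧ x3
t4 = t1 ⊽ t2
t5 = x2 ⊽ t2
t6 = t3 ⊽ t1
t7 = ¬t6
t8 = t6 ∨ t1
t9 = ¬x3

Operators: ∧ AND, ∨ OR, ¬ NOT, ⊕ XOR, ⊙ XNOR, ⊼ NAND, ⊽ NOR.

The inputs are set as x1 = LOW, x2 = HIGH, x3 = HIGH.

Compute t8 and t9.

t1 = x1 NOR x2 = LOW NOR HIGH = LOW
t3 = t1 AND x3 = LOW AND HIGH = LOW
t6 = t3 NOR t1 = LOW NOR LOW = HIGH
t8 = t6 OR t1 = HIGH OR LOW = HIGH
t9 = NOT x3 = NOT HIGH = LOW

t8 = HIGH  t9 = LOW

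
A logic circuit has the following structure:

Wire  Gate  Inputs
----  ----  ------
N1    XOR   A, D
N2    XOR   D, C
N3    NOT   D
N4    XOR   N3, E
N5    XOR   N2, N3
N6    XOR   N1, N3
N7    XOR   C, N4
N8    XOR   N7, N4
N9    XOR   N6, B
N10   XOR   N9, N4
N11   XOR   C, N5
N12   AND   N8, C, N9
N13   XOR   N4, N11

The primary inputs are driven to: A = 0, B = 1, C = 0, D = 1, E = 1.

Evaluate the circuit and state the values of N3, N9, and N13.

N1 = A XOR D = 0 XOR 1 = 1
N2 = D XOR C = 1 XOR 0 = 1
N3 = NOT D = NOT 1 = 0
N4 = N3 XOR E = 0 XOR 1 = 1
N5 = N2 XOR N3 = 1 XOR 0 = 1
N6 = N1 XOR N3 = 1 XOR 0 = 1
N9 = N6 XOR B = 1 XOR 1 = 0
N11 = C XOR N5 = 0 XOR 1 = 1
N13 = N4 XOR N11 = 1 XOR 1 = 0

N3 = 0; N9 = 0; N13 = 0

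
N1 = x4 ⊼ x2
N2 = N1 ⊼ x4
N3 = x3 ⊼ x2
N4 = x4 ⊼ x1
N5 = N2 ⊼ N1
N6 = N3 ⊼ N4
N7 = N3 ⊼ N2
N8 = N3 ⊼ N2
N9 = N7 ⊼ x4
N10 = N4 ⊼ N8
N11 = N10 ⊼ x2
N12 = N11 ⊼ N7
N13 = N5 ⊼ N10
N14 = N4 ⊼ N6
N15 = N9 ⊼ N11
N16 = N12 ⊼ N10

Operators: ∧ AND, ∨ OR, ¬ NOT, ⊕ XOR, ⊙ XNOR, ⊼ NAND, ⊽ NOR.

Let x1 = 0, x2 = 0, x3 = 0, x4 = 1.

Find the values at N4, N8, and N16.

N4 = 1  N8 = 1  N16 = 1

N1 = x4 NAND x2 = 1 NAND 0 = 1
N2 = N1 NAND x4 = 1 NAND 1 = 0
N3 = x3 NAND x2 = 0 NAND 0 = 1
N4 = x4 NAND x1 = 1 NAND 0 = 1
N7 = N3 NAND N2 = 1 NAND 0 = 1
N8 = N3 NAND N2 = 1 NAND 0 = 1
N10 = N4 NAND N8 = 1 NAND 1 = 0
N11 = N10 NAND x2 = 0 NAND 0 = 1
N12 = N11 NAND N7 = 1 NAND 1 = 0
N16 = N12 NAND N10 = 0 NAND 0 = 1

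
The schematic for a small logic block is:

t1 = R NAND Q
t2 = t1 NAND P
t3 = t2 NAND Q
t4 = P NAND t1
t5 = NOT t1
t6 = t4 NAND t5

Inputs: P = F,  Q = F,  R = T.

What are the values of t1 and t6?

t1 = T  t6 = T

t1 = R NAND Q = T NAND F = T
t4 = P NAND t1 = F NAND T = T
t5 = NOT t1 = NOT T = F
t6 = t4 NAND t5 = T NAND F = T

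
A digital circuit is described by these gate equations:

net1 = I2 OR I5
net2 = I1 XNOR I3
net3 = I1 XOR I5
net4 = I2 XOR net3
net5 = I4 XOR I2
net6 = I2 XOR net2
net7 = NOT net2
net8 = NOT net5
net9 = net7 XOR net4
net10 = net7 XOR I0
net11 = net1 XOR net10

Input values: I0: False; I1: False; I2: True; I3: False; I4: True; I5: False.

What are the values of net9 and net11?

net9 = True; net11 = True

net1 = I2 OR I5 = True OR False = True
net2 = I1 XNOR I3 = False XNOR False = True
net3 = I1 XOR I5 = False XOR False = False
net4 = I2 XOR net3 = True XOR False = True
net7 = NOT net2 = NOT True = False
net9 = net7 XOR net4 = False XOR True = True
net10 = net7 XOR I0 = False XOR False = False
net11 = net1 XOR net10 = True XOR False = True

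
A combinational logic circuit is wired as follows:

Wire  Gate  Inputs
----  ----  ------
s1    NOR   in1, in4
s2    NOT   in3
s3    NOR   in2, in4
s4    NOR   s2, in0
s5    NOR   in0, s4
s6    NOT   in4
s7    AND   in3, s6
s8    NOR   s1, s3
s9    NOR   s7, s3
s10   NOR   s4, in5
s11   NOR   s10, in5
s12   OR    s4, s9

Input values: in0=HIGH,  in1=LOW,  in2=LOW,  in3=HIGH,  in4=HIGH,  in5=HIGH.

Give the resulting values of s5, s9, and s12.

s2 = NOT in3 = NOT HIGH = LOW
s3 = in2 NOR in4 = LOW NOR HIGH = LOW
s4 = s2 NOR in0 = LOW NOR HIGH = LOW
s5 = in0 NOR s4 = HIGH NOR LOW = LOW
s6 = NOT in4 = NOT HIGH = LOW
s7 = in3 AND s6 = HIGH AND LOW = LOW
s9 = s7 NOR s3 = LOW NOR LOW = HIGH
s12 = s4 OR s9 = LOW OR HIGH = HIGH

s5 = LOW; s9 = HIGH; s12 = HIGH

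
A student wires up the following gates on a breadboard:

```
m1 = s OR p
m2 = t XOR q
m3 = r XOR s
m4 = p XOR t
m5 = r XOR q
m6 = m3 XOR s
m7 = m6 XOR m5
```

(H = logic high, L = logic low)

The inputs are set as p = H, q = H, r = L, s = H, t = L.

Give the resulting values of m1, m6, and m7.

m1 = H, m6 = L, m7 = H

m1 = s OR p = H OR H = H
m3 = r XOR s = L XOR H = H
m5 = r XOR q = L XOR H = H
m6 = m3 XOR s = H XOR H = L
m7 = m6 XOR m5 = L XOR H = H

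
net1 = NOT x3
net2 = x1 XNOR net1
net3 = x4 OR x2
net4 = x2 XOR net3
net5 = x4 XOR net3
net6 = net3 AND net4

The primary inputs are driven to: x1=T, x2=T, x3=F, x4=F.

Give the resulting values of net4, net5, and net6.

net3 = x4 OR x2 = F OR T = T
net4 = x2 XOR net3 = T XOR T = F
net5 = x4 XOR net3 = F XOR T = T
net6 = net3 AND net4 = T AND F = F

net4 = F, net5 = T, net6 = F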